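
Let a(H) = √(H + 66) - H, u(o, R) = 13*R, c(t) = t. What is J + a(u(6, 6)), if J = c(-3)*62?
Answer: -252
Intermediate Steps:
a(H) = √(66 + H) - H
J = -186 (J = -3*62 = -186)
J + a(u(6, 6)) = -186 + (√(66 + 13*6) - 13*6) = -186 + (√(66 + 78) - 1*78) = -186 + (√144 - 78) = -186 + (12 - 78) = -186 - 66 = -252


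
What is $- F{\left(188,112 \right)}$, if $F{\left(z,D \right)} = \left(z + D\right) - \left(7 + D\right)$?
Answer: $-181$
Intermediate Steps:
$F{\left(z,D \right)} = -7 + z$ ($F{\left(z,D \right)} = \left(D + z\right) - \left(7 + D\right) = -7 + z$)
$- F{\left(188,112 \right)} = - (-7 + 188) = \left(-1\right) 181 = -181$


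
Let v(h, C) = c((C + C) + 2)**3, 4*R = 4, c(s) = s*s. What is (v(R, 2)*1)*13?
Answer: 606528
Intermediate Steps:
c(s) = s**2
R = 1 (R = (1/4)*4 = 1)
v(h, C) = (2 + 2*C)**6 (v(h, C) = (((C + C) + 2)**2)**3 = ((2*C + 2)**2)**3 = ((2 + 2*C)**2)**3 = (2 + 2*C)**6)
(v(R, 2)*1)*13 = ((64*(1 + 2)**6)*1)*13 = ((64*3**6)*1)*13 = ((64*729)*1)*13 = (46656*1)*13 = 46656*13 = 606528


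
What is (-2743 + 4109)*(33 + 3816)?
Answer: 5257734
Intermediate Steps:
(-2743 + 4109)*(33 + 3816) = 1366*3849 = 5257734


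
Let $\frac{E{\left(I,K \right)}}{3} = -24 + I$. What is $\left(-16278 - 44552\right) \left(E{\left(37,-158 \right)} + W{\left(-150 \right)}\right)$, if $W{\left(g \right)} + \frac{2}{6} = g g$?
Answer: $- \frac{4113081280}{3} \approx -1.371 \cdot 10^{9}$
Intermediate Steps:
$W{\left(g \right)} = - \frac{1}{3} + g^{2}$ ($W{\left(g \right)} = - \frac{1}{3} + g g = - \frac{1}{3} + g^{2}$)
$E{\left(I,K \right)} = -72 + 3 I$ ($E{\left(I,K \right)} = 3 \left(-24 + I\right) = -72 + 3 I$)
$\left(-16278 - 44552\right) \left(E{\left(37,-158 \right)} + W{\left(-150 \right)}\right) = \left(-16278 - 44552\right) \left(\left(-72 + 3 \cdot 37\right) - \left(\frac{1}{3} - \left(-150\right)^{2}\right)\right) = - 60830 \left(\left(-72 + 111\right) + \left(- \frac{1}{3} + 22500\right)\right) = - 60830 \left(39 + \frac{67499}{3}\right) = \left(-60830\right) \frac{67616}{3} = - \frac{4113081280}{3}$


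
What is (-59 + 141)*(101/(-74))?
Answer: -4141/37 ≈ -111.92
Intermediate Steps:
(-59 + 141)*(101/(-74)) = 82*(101*(-1/74)) = 82*(-101/74) = -4141/37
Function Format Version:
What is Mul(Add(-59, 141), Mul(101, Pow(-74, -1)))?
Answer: Rational(-4141, 37) ≈ -111.92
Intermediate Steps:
Mul(Add(-59, 141), Mul(101, Pow(-74, -1))) = Mul(82, Mul(101, Rational(-1, 74))) = Mul(82, Rational(-101, 74)) = Rational(-4141, 37)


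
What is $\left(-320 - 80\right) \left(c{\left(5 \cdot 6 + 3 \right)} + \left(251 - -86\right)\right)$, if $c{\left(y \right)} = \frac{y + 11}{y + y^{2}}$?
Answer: $- \frac{6875600}{51} \approx -1.3482 \cdot 10^{5}$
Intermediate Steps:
$c{\left(y \right)} = \frac{11 + y}{y + y^{2}}$
$\left(-320 - 80\right) \left(c{\left(5 \cdot 6 + 3 \right)} + \left(251 - -86\right)\right) = \left(-320 - 80\right) \left(\frac{11 + \left(5 \cdot 6 + 3\right)}{\left(5 \cdot 6 + 3\right) \left(1 + \left(5 \cdot 6 + 3\right)\right)} + \left(251 - -86\right)\right) = - 400 \left(\frac{11 + \left(30 + 3\right)}{\left(30 + 3\right) \left(1 + \left(30 + 3\right)\right)} + \left(251 + 86\right)\right) = - 400 \left(\frac{11 + 33}{33 \left(1 + 33\right)} + 337\right) = - 400 \left(\frac{1}{33} \cdot \frac{1}{34} \cdot 44 + 337\right) = - 400 \left(\frac{2}{51} + 337\right) = \left(-400\right) \frac{17189}{51} = - \frac{6875600}{51}$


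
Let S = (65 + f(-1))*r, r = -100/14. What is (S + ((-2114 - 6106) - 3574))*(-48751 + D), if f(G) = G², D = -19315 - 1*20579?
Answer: 7610882410/7 ≈ 1.0873e+9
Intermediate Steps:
D = -39894 (D = -19315 - 20579 = -39894)
r = -50/7 (r = -100*1/14 = -50/7 ≈ -7.1429)
S = -3300/7 (S = (65 + (-1)²)*(-50/7) = (65 + 1)*(-50/7) = 66*(-50/7) = -3300/7 ≈ -471.43)
(S + ((-2114 - 6106) - 3574))*(-48751 + D) = (-3300/7 + ((-2114 - 6106) - 3574))*(-48751 - 39894) = (-3300/7 + (-8220 - 3574))*(-88645) = (-3300/7 - 11794)*(-88645) = -85858/7*(-88645) = 7610882410/7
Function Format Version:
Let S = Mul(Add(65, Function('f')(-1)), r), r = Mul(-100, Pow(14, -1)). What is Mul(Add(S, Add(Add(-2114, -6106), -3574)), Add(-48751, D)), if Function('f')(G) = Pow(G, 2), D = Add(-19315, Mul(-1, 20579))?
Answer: Rational(7610882410, 7) ≈ 1.0873e+9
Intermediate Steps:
D = -39894 (D = Add(-19315, -20579) = -39894)
r = Rational(-50, 7) (r = Mul(-100, Rational(1, 14)) = Rational(-50, 7) ≈ -7.1429)
S = Rational(-3300, 7) (S = Mul(Add(65, Pow(-1, 2)), Rational(-50, 7)) = Mul(Add(65, 1), Rational(-50, 7)) = Mul(66, Rational(-50, 7)) = Rational(-3300, 7) ≈ -471.43)
Mul(Add(S, Add(Add(-2114, -6106), -3574)), Add(-48751, D)) = Mul(Add(Rational(-3300, 7), Add(Add(-2114, -6106), -3574)), Add(-48751, -39894)) = Mul(Add(Rational(-3300, 7), Add(-8220, -3574)), -88645) = Mul(Add(Rational(-3300, 7), -11794), -88645) = Mul(Rational(-85858, 7), -88645) = Rational(7610882410, 7)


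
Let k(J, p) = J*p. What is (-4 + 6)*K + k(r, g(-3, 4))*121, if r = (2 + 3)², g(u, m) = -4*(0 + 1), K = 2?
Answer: -12096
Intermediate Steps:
g(u, m) = -4 (g(u, m) = -4*1 = -4)
r = 25 (r = 5² = 25)
(-4 + 6)*K + k(r, g(-3, 4))*121 = (-4 + 6)*2 + (25*(-4))*121 = 2*2 - 100*121 = 4 - 12100 = -12096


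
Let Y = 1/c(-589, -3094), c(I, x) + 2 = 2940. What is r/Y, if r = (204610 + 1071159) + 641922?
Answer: 5634176158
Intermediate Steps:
c(I, x) = 2938 (c(I, x) = -2 + 2940 = 2938)
r = 1917691 (r = 1275769 + 641922 = 1917691)
Y = 1/2938 ≈ 0.00034037
r/Y = 1917691/(1/2938) = 1917691*2938 = 5634176158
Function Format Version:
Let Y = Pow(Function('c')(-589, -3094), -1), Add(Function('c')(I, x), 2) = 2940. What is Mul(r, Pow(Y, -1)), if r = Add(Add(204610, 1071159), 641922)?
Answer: 5634176158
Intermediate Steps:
Function('c')(I, x) = 2938 (Function('c')(I, x) = Add(-2, 2940) = 2938)
r = 1917691 (r = Add(1275769, 641922) = 1917691)
Y = Rational(1, 2938) (Y = Pow(2938, -1) = Rational(1, 2938) ≈ 0.00034037)
Mul(r, Pow(Y, -1)) = Mul(1917691, Pow(Rational(1, 2938), -1)) = Mul(1917691, 2938) = 5634176158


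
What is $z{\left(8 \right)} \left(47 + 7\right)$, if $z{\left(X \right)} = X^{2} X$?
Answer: $27648$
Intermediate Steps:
$z{\left(X \right)} = X^{3}$
$z{\left(8 \right)} \left(47 + 7\right) = 8^{3} \left(47 + 7\right) = 512 \cdot 54 = 27648$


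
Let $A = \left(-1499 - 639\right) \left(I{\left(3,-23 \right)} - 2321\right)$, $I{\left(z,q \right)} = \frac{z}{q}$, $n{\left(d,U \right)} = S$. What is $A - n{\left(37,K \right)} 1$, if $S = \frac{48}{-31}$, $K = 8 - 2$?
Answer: $\frac{3538318412}{713} \approx 4.9626 \cdot 10^{6}$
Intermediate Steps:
$K = 6$ ($K = 8 - 2 = 6$)
$S = - \frac{48}{31}$ ($S = 48 \left(- \frac{1}{31}\right) = - \frac{48}{31} \approx -1.5484$)
$n{\left(d,U \right)} = - \frac{48}{31}$
$A = \frac{114139268}{23}$ ($A = \left(-1499 - 639\right) \left(\frac{3}{-23} - 2321\right) = - 2138 \left(3 \left(- \frac{1}{23}\right) - 2321\right) = - 2138 \left(- \frac{3}{23} - 2321\right) = \left(-2138\right) \left(- \frac{53386}{23}\right) = \frac{114139268}{23} \approx 4.9626 \cdot 10^{6}$)
$A - n{\left(37,K \right)} 1 = \frac{114139268}{23} - \left(- \frac{48}{31}\right) 1 = \frac{114139268}{23} - - \frac{48}{31} = \frac{114139268}{23} + \frac{48}{31} = \frac{3538318412}{713}$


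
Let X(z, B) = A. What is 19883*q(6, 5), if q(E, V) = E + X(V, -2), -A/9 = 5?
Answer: -775437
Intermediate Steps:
A = -45 (A = -9*5 = -45)
X(z, B) = -45
q(E, V) = -45 + E (q(E, V) = E - 45 = -45 + E)
19883*q(6, 5) = 19883*(-45 + 6) = 19883*(-39) = -775437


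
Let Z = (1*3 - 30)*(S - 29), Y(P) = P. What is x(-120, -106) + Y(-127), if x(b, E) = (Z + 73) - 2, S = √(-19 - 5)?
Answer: 727 - 54*I*√6 ≈ 727.0 - 132.27*I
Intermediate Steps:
S = 2*I*√6 (S = √(-24) = 2*I*√6 ≈ 4.899*I)
Z = 783 - 54*I*√6 (Z = (1*3 - 30)*(2*I*√6 - 29) = (3 - 30)*(-29 + 2*I*√6) = -27*(-29 + 2*I*√6) = 783 - 54*I*√6 ≈ 783.0 - 132.27*I)
x(b, E) = 854 - 54*I*√6 (x(b, E) = ((783 - 54*I*√6) + 73) - 2 = (856 - 54*I*√6) - 2 = 854 - 54*I*√6)
x(-120, -106) + Y(-127) = (854 - 54*I*√6) - 127 = 727 - 54*I*√6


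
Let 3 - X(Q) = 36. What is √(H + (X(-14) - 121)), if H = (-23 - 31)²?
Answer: √2762 ≈ 52.555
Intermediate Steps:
X(Q) = -33 (X(Q) = 3 - 1*36 = 3 - 36 = -33)
H = 2916 (H = (-54)² = 2916)
√(H + (X(-14) - 121)) = √(2916 + (-33 - 121)) = √(2916 - 154) = √2762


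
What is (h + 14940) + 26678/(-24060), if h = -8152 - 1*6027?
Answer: 9141491/12030 ≈ 759.89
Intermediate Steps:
h = -14179 (h = -8152 - 6027 = -14179)
(h + 14940) + 26678/(-24060) = (-14179 + 14940) + 26678/(-24060) = 761 + 26678*(-1/24060) = 761 - 13339/12030 = 9141491/12030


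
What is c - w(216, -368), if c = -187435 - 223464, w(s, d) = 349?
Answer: -411248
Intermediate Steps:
c = -410899
c - w(216, -368) = -410899 - 1*349 = -410899 - 349 = -411248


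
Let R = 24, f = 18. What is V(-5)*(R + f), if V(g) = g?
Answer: -210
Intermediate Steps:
V(-5)*(R + f) = -5*(24 + 18) = -5*42 = -210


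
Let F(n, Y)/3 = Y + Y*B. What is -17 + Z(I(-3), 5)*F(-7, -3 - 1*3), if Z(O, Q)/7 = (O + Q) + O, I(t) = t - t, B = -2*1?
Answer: 613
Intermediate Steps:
B = -2
I(t) = 0
Z(O, Q) = 7*Q + 14*O (Z(O, Q) = 7*((O + Q) + O) = 7*(Q + 2*O) = 7*Q + 14*O)
F(n, Y) = -3*Y (F(n, Y) = 3*(Y + Y*(-2)) = 3*(Y - 2*Y) = 3*(-Y) = -3*Y)
-17 + Z(I(-3), 5)*F(-7, -3 - 1*3) = -17 + (7*5 + 14*0)*(-3*(-3 - 1*3)) = -17 + (35 + 0)*(-3*(-3 - 3)) = -17 + 35*(-3*(-6)) = -17 + 35*18 = -17 + 630 = 613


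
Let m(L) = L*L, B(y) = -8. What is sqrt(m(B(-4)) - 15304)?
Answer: 2*I*sqrt(3810) ≈ 123.45*I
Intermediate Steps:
m(L) = L**2
sqrt(m(B(-4)) - 15304) = sqrt((-8)**2 - 15304) = sqrt(64 - 15304) = sqrt(-15240) = 2*I*sqrt(3810)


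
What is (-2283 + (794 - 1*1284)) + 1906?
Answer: -867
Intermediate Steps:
(-2283 + (794 - 1*1284)) + 1906 = (-2283 + (794 - 1284)) + 1906 = (-2283 - 490) + 1906 = -2773 + 1906 = -867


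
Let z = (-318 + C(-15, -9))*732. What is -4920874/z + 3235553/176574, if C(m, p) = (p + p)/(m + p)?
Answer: 540093724069/13668416766 ≈ 39.514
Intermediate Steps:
C(m, p) = 2*p/(m + p) (C(m, p) = (2*p)/(m + p) = 2*p/(m + p))
z = -232227 (z = (-318 + 2*(-9)/(-15 - 9))*732 = (-318 + 2*(-9)/(-24))*732 = (-318 + 2*(-9)*(-1/24))*732 = (-318 + ¾)*732 = -1269/4*732 = -232227)
-4920874/z + 3235553/176574 = -4920874/(-232227) + 3235553/176574 = -4920874*(-1/232227) + 3235553*(1/176574) = 4920874/232227 + 3235553/176574 = 540093724069/13668416766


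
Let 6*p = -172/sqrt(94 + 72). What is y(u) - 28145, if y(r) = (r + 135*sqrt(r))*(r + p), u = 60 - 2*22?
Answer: -19249 - 23908*sqrt(166)/249 ≈ -20486.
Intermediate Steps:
p = -43*sqrt(166)/249 (p = (-172/sqrt(94 + 72))/6 = (-172*sqrt(166)/166)/6 = (-86*sqrt(166)/83)/6 = -43*sqrt(166)/249 ≈ -2.2250)
u = 16 (u = 60 - 44 = 16)
y(r) = (r + 135*sqrt(r))*(r - 43*sqrt(166)/249)
y(u) - 28145 = (16**2 + 135*16**(3/2) - 1935*sqrt(166)*sqrt(16)/83 - 43/249*16*sqrt(166)) - 28145 = (256 + 135*64 - 1935/83*sqrt(166)*4 - 688*sqrt(166)/249) - 28145 = (256 + 8640 - 7740*sqrt(166)/83 - 688*sqrt(166)/249) - 28145 = (8896 - 23908*sqrt(166)/249) - 28145 = -19249 - 23908*sqrt(166)/249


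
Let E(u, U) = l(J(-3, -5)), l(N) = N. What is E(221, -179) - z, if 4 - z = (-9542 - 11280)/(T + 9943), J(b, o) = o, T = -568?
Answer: -105197/9375 ≈ -11.221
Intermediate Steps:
E(u, U) = -5
z = 58322/9375 (z = 4 - (-9542 - 11280)/(-568 + 9943) = 4 - (-20822)/9375 = 4 - 1*(-20822/9375) = 4 + 20822/9375 = 58322/9375 ≈ 6.2210)
E(221, -179) - z = -5 - 1*58322/9375 = -5 - 58322/9375 = -105197/9375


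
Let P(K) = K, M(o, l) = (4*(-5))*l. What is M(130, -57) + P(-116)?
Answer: 1024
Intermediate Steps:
M(o, l) = -20*l
M(130, -57) + P(-116) = -20*(-57) - 116 = 1140 - 116 = 1024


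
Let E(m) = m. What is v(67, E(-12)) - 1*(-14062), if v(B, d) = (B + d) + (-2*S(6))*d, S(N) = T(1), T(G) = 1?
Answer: 14141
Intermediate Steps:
S(N) = 1
v(B, d) = B - d (v(B, d) = (B + d) + (-2*1)*d = (B + d) - 2*d = B - d)
v(67, E(-12)) - 1*(-14062) = (67 - 1*(-12)) - 1*(-14062) = (67 + 12) + 14062 = 79 + 14062 = 14141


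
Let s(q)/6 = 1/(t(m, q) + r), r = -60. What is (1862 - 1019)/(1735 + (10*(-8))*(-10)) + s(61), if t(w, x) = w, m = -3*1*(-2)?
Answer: 1684/7605 ≈ 0.22143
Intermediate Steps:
m = 6 (m = -3*(-2) = 6)
s(q) = -⅑ (s(q) = 6/(6 - 60) = 6/(-54) = 6*(-1/54) = -⅑)
(1862 - 1019)/(1735 + (10*(-8))*(-10)) + s(61) = (1862 - 1019)/(1735 + (10*(-8))*(-10)) - ⅑ = 843/(1735 - 80*(-10)) - ⅑ = 843/(1735 + 800) - ⅑ = 843/2535 - ⅑ = 843*(1/2535) - ⅑ = 281/845 - ⅑ = 1684/7605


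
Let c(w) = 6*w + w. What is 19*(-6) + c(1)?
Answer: -107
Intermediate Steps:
c(w) = 7*w
19*(-6) + c(1) = 19*(-6) + 7*1 = -114 + 7 = -107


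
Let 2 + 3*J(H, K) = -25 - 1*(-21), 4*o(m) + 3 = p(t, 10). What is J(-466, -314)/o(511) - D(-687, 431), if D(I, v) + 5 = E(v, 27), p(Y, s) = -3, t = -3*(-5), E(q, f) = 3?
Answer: 10/3 ≈ 3.3333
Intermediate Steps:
t = 15
o(m) = -3/2 (o(m) = -¾ + (¼)*(-3) = -¾ - ¾ = -3/2)
J(H, K) = -2 (J(H, K) = -⅔ + (-25 - 1*(-21))/3 = -⅔ + (-25 + 21)/3 = -⅔ + (⅓)*(-4) = -⅔ - 4/3 = -2)
D(I, v) = -2 (D(I, v) = -5 + 3 = -2)
J(-466, -314)/o(511) - D(-687, 431) = -2/(-3/2) - 1*(-2) = -2*(-⅔) + 2 = 4/3 + 2 = 10/3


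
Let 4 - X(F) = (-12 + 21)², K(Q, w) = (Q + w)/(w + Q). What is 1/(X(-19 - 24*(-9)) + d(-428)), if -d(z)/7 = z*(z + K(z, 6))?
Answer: -1/1279369 ≈ -7.8164e-7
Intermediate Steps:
K(Q, w) = 1 (K(Q, w) = (Q + w)/(Q + w) = 1)
X(F) = -77 (X(F) = 4 - (-12 + 21)² = 4 - 1*9² = 4 - 1*81 = 4 - 81 = -77)
d(z) = -7*z*(1 + z) (d(z) = -7*z*(z + 1) = -7*z*(1 + z))
1/(X(-19 - 24*(-9)) + d(-428)) = 1/(-77 - 7*(-428)*(1 - 428)) = 1/(-77 - 7*(-428)*(-427)) = 1/(-77 - 1279292) = 1/(-1279369) = -1/1279369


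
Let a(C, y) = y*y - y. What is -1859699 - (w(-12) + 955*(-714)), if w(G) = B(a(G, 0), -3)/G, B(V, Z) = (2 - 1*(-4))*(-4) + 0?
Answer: -1177831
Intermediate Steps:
a(C, y) = y**2 - y
B(V, Z) = -24 (B(V, Z) = (2 + 4)*(-4) + 0 = 6*(-4) + 0 = -24 + 0 = -24)
w(G) = -24/G
-1859699 - (w(-12) + 955*(-714)) = -1859699 - (-24/(-12) + 955*(-714)) = -1859699 - (-24*(-1/12) - 681870) = -1859699 - (2 - 681870) = -1859699 - 1*(-681868) = -1859699 + 681868 = -1177831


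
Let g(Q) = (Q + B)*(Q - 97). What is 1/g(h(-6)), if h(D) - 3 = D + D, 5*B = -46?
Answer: 5/9646 ≈ 0.00051835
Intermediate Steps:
B = -46/5 (B = (1/5)*(-46) = -46/5 ≈ -9.2000)
h(D) = 3 + 2*D (h(D) = 3 + (D + D) = 3 + 2*D)
g(Q) = (-97 + Q)*(-46/5 + Q) (g(Q) = (Q - 46/5)*(Q - 97) = (-46/5 + Q)*(-97 + Q) = (-97 + Q)*(-46/5 + Q))
1/g(h(-6)) = 1/(4462/5 + (3 + 2*(-6))**2 - 531*(3 + 2*(-6))/5) = 1/(4462/5 + (3 - 12)**2 - 531*(3 - 12)/5) = 1/(4462/5 + (-9)**2 - 531/5*(-9)) = 1/(4462/5 + 81 + 4779/5) = 1/(9646/5) = 5/9646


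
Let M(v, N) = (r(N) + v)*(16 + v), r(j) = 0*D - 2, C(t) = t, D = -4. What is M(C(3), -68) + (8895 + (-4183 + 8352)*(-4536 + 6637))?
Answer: 8767983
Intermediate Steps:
r(j) = -2 (r(j) = 0*(-4) - 2 = 0 - 2 = -2)
M(v, N) = (-2 + v)*(16 + v)
M(C(3), -68) + (8895 + (-4183 + 8352)*(-4536 + 6637)) = (-32 + 3² + 14*3) + (8895 + (-4183 + 8352)*(-4536 + 6637)) = (-32 + 9 + 42) + (8895 + 4169*2101) = 19 + (8895 + 8759069) = 19 + 8767964 = 8767983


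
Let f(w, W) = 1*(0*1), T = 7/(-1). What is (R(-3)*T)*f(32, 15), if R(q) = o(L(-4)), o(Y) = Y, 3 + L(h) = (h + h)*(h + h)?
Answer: 0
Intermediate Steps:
T = -7 (T = 7*(-1) = -7)
L(h) = -3 + 4*h² (L(h) = -3 + (h + h)*(h + h) = -3 + (2*h)*(2*h) = -3 + 4*h²)
R(q) = 61 (R(q) = -3 + 4*(-4)² = -3 + 4*16 = -3 + 64 = 61)
f(w, W) = 0 (f(w, W) = 1*0 = 0)
(R(-3)*T)*f(32, 15) = (61*(-7))*0 = -427*0 = 0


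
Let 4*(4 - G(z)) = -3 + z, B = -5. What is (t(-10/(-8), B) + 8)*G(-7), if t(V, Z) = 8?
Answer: 104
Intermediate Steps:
G(z) = 19/4 - z/4 (G(z) = 4 - (-3 + z)/4 = 4 + (¾ - z/4) = 19/4 - z/4)
(t(-10/(-8), B) + 8)*G(-7) = (8 + 8)*(19/4 - ¼*(-7)) = 16*(19/4 + 7/4) = 16*(13/2) = 104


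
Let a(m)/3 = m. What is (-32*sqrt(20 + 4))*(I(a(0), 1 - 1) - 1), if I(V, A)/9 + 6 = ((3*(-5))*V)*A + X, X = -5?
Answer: 6400*sqrt(6) ≈ 15677.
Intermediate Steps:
a(m) = 3*m
I(V, A) = -99 - 135*A*V (I(V, A) = -54 + 9*(((3*(-5))*V)*A - 5) = -54 + 9*((-15*V)*A - 5) = -54 + 9*(-15*A*V - 5) = -54 + 9*(-5 - 15*A*V) = -54 + (-45 - 135*A*V) = -99 - 135*A*V)
(-32*sqrt(20 + 4))*(I(a(0), 1 - 1) - 1) = (-32*sqrt(20 + 4))*((-99 - 135*(1 - 1)*3*0) - 1) = (-64*sqrt(6))*((-99 - 135*0*0) - 1) = (-64*sqrt(6))*((-99 + 0) - 1) = (-64*sqrt(6))*(-99 - 1) = -64*sqrt(6)*(-100) = 6400*sqrt(6)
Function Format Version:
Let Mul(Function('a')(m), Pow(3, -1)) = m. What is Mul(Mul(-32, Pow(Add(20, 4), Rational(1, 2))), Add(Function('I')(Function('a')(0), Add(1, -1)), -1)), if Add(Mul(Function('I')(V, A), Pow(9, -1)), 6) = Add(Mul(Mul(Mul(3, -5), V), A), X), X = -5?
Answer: Mul(6400, Pow(6, Rational(1, 2))) ≈ 15677.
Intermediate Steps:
Function('a')(m) = Mul(3, m)
Function('I')(V, A) = Add(-99, Mul(-135, A, V)) (Function('I')(V, A) = Add(-54, Mul(9, Add(Mul(Mul(Mul(3, -5), V), A), -5))) = Add(-54, Mul(9, Add(Mul(Mul(-15, V), A), -5))) = Add(-54, Mul(9, Add(Mul(-15, A, V), -5))) = Add(-54, Mul(9, Add(-5, Mul(-15, A, V)))) = Add(-54, Add(-45, Mul(-135, A, V))) = Add(-99, Mul(-135, A, V)))
Mul(Mul(-32, Pow(Add(20, 4), Rational(1, 2))), Add(Function('I')(Function('a')(0), Add(1, -1)), -1)) = Mul(Mul(-32, Pow(Add(20, 4), Rational(1, 2))), Add(Add(-99, Mul(-135, Add(1, -1), Mul(3, 0))), -1)) = Mul(Mul(-32, Pow(24, Rational(1, 2))), Add(Add(-99, Mul(-135, 0, 0)), -1)) = Mul(Mul(-32, Mul(2, Pow(6, Rational(1, 2)))), Add(Add(-99, 0), -1)) = Mul(Mul(-64, Pow(6, Rational(1, 2))), Add(-99, -1)) = Mul(Mul(-64, Pow(6, Rational(1, 2))), -100) = Mul(6400, Pow(6, Rational(1, 2)))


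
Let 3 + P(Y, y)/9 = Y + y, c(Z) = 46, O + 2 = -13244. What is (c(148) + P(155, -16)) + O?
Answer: -11976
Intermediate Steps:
O = -13246 (O = -2 - 13244 = -13246)
P(Y, y) = -27 + 9*Y + 9*y (P(Y, y) = -27 + 9*(Y + y) = -27 + (9*Y + 9*y) = -27 + 9*Y + 9*y)
(c(148) + P(155, -16)) + O = (46 + (-27 + 9*155 + 9*(-16))) - 13246 = (46 + (-27 + 1395 - 144)) - 13246 = (46 + 1224) - 13246 = 1270 - 13246 = -11976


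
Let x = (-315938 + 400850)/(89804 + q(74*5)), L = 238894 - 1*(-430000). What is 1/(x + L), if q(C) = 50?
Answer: 44927/30051443194 ≈ 1.4950e-6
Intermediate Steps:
L = 668894 (L = 238894 + 430000 = 668894)
x = 42456/44927 (x = (-315938 + 400850)/(89804 + 50) = 84912/89854 = 84912*(1/89854) = 42456/44927 ≈ 0.94500)
1/(x + L) = 1/(42456/44927 + 668894) = 1/(30051443194/44927) = 44927/30051443194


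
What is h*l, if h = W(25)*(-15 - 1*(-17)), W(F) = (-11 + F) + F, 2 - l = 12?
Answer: -780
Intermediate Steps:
l = -10 (l = 2 - 1*12 = 2 - 12 = -10)
W(F) = -11 + 2*F
h = 78 (h = (-11 + 2*25)*(-15 - 1*(-17)) = (-11 + 50)*(-15 + 17) = 39*2 = 78)
h*l = 78*(-10) = -780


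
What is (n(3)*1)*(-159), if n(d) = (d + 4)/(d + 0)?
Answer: -371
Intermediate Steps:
n(d) = (4 + d)/d
(n(3)*1)*(-159) = (((4 + 3)/3)*1)*(-159) = (((⅓)*7)*1)*(-159) = ((7/3)*1)*(-159) = (7/3)*(-159) = -371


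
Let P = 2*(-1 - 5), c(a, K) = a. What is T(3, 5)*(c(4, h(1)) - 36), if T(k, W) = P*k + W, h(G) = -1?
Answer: 992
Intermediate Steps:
P = -12 (P = 2*(-6) = -12)
T(k, W) = W - 12*k (T(k, W) = -12*k + W = W - 12*k)
T(3, 5)*(c(4, h(1)) - 36) = (5 - 12*3)*(4 - 36) = (5 - 36)*(-32) = -31*(-32) = 992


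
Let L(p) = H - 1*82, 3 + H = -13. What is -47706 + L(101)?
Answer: -47804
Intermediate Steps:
H = -16 (H = -3 - 13 = -16)
L(p) = -98 (L(p) = -16 - 1*82 = -16 - 82 = -98)
-47706 + L(101) = -47706 - 98 = -47804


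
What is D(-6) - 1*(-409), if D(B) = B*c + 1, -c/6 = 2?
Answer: 482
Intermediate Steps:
c = -12 (c = -6*2 = -12)
D(B) = 1 - 12*B (D(B) = B*(-12) + 1 = -12*B + 1 = 1 - 12*B)
D(-6) - 1*(-409) = (1 - 12*(-6)) - 1*(-409) = (1 + 72) + 409 = 73 + 409 = 482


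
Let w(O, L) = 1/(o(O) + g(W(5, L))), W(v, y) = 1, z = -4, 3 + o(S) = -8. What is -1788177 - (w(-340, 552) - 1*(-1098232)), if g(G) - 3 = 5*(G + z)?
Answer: -66387406/23 ≈ -2.8864e+6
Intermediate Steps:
o(S) = -11 (o(S) = -3 - 8 = -11)
g(G) = -17 + 5*G (g(G) = 3 + 5*(G - 4) = 3 + 5*(-4 + G) = 3 + (-20 + 5*G) = -17 + 5*G)
w(O, L) = -1/23 (w(O, L) = 1/(-11 + (-17 + 5*1)) = 1/(-11 + (-17 + 5)) = 1/(-11 - 12) = 1/(-23) = -1/23)
-1788177 - (w(-340, 552) - 1*(-1098232)) = -1788177 - (-1/23 - 1*(-1098232)) = -1788177 - (-1/23 + 1098232) = -1788177 - 1*25259335/23 = -1788177 - 25259335/23 = -66387406/23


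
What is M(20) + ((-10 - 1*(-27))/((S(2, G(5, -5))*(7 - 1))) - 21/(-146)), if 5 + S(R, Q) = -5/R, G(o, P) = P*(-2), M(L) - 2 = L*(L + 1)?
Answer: 2771003/6570 ≈ 421.77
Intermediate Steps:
M(L) = 2 + L*(1 + L) (M(L) = 2 + L*(L + 1) = 2 + L*(1 + L))
G(o, P) = -2*P
S(R, Q) = -5 - 5/R
M(20) + ((-10 - 1*(-27))/((S(2, G(5, -5))*(7 - 1))) - 21/(-146)) = (2 + 20 + 20²) + ((-10 - 1*(-27))/(((-5 - 5/2)*(7 - 1))) - 21/(-146)) = (2 + 20 + 400) + ((-10 + 27)/(((-5 - 5*½)*6)) - 21*(-1/146)) = 422 + (17/(((-5 - 5/2)*6)) + 21/146) = 422 + (17/((-15/2*6)) + 21/146) = 422 + (17/(-45) + 21/146) = 422 + (17*(-1/45) + 21/146) = 422 + (-17/45 + 21/146) = 422 - 1537/6570 = 2771003/6570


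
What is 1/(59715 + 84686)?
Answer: 1/144401 ≈ 6.9252e-6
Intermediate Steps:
1/(59715 + 84686) = 1/144401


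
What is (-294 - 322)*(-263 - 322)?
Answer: 360360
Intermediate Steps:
(-294 - 322)*(-263 - 322) = -616*(-585) = 360360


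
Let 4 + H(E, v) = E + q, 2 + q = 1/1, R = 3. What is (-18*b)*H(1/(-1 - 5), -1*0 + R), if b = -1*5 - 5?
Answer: -930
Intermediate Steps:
q = -1 (q = -2 + 1/1 = -2 + 1 = -1)
b = -10 (b = -5 - 5 = -10)
H(E, v) = -5 + E (H(E, v) = -4 + (E - 1) = -4 + (-1 + E) = -5 + E)
(-18*b)*H(1/(-1 - 5), -1*0 + R) = (-18*(-10))*(-5 + 1/(-1 - 5)) = 180*(-5 + 1/(-6)) = 180*(-5 - 1/6) = 180*(-31/6) = -930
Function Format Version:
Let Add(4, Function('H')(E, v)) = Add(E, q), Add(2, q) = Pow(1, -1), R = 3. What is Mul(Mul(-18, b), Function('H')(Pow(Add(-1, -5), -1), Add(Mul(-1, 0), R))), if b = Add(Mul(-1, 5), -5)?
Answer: -930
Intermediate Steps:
q = -1 (q = Add(-2, Pow(1, -1)) = Add(-2, 1) = -1)
b = -10 (b = Add(-5, -5) = -10)
Function('H')(E, v) = Add(-5, E) (Function('H')(E, v) = Add(-4, Add(E, -1)) = Add(-4, Add(-1, E)) = Add(-5, E))
Mul(Mul(-18, b), Function('H')(Pow(Add(-1, -5), -1), Add(Mul(-1, 0), R))) = Mul(Mul(-18, -10), Add(-5, Pow(Add(-1, -5), -1))) = Mul(180, Add(-5, Pow(-6, -1))) = Mul(180, Add(-5, Rational(-1, 6))) = Mul(180, Rational(-31, 6)) = -930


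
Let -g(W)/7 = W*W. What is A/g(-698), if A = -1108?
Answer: 277/852607 ≈ 0.00032489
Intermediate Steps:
g(W) = -7*W² (g(W) = -7*W*W = -7*W²)
A/g(-698) = -1108/((-7*(-698)²)) = -1108/((-7*487204)) = -1108/(-3410428) = -1108*(-1/3410428) = 277/852607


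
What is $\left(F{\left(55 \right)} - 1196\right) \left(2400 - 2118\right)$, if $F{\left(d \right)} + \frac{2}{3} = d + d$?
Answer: $-306440$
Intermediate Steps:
$F{\left(d \right)} = - \frac{2}{3} + 2 d$ ($F{\left(d \right)} = - \frac{2}{3} + \left(d + d\right) = - \frac{2}{3} + 2 d$)
$\left(F{\left(55 \right)} - 1196\right) \left(2400 - 2118\right) = \left(\left(- \frac{2}{3} + 2 \cdot 55\right) - 1196\right) \left(2400 - 2118\right) = \left(\left(- \frac{2}{3} + 110\right) - 1196\right) 282 = \left(\frac{328}{3} - 1196\right) 282 = \left(- \frac{3260}{3}\right) 282 = -306440$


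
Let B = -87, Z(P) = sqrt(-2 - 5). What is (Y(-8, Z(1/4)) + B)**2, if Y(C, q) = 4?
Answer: 6889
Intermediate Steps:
Z(P) = I*sqrt(7) (Z(P) = sqrt(-7) = I*sqrt(7))
(Y(-8, Z(1/4)) + B)**2 = (4 - 87)**2 = (-83)**2 = 6889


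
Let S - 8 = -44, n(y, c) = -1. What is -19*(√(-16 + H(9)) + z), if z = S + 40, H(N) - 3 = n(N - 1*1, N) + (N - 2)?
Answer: -76 - 19*I*√7 ≈ -76.0 - 50.269*I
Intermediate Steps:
H(N) = N (H(N) = 3 + (-1 + (N - 2)) = 3 + (-1 + (-2 + N)) = 3 + (-3 + N) = N)
S = -36 (S = 8 - 44 = -36)
z = 4 (z = -36 + 40 = 4)
-19*(√(-16 + H(9)) + z) = -19*(√(-16 + 9) + 4) = -19*(√(-7) + 4) = -19*(I*√7 + 4) = -19*(4 + I*√7) = -76 - 19*I*√7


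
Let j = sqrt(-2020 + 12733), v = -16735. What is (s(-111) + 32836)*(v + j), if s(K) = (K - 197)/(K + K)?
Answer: -60998238250/111 + 3644950*sqrt(10713)/111 ≈ -5.4614e+8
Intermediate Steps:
s(K) = (-197 + K)/(2*K) (s(K) = (-197 + K)/((2*K)) = (-197 + K)*(1/(2*K)) = (-197 + K)/(2*K))
j = sqrt(10713) ≈ 103.50
(s(-111) + 32836)*(v + j) = ((1/2)*(-197 - 111)/(-111) + 32836)*(-16735 + sqrt(10713)) = ((1/2)*(-1/111)*(-308) + 32836)*(-16735 + sqrt(10713)) = (154/111 + 32836)*(-16735 + sqrt(10713)) = 3644950*(-16735 + sqrt(10713))/111 = -60998238250/111 + 3644950*sqrt(10713)/111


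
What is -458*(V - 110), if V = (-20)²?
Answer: -132820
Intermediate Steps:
V = 400
-458*(V - 110) = -458*(400 - 110) = -458*290 = -132820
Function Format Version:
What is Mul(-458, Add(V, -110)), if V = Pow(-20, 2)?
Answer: -132820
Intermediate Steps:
V = 400
Mul(-458, Add(V, -110)) = Mul(-458, Add(400, -110)) = Mul(-458, 290) = -132820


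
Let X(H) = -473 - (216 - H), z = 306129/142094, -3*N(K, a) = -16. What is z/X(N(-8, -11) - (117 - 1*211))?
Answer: -918387/251364286 ≈ -0.0036536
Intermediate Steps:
N(K, a) = 16/3 (N(K, a) = -⅓*(-16) = 16/3)
z = 306129/142094 (z = 306129*(1/142094) = 306129/142094 ≈ 2.1544)
X(H) = -689 + H (X(H) = -473 + (-216 + H) = -689 + H)
z/X(N(-8, -11) - (117 - 1*211)) = 306129/(142094*(-689 + (16/3 - (117 - 1*211)))) = 306129/(142094*(-689 + (16/3 - (117 - 211)))) = 306129/(142094*(-689 + (16/3 - 1*(-94)))) = 306129/(142094*(-689 + (16/3 + 94))) = 306129/(142094*(-689 + 298/3)) = 306129/(142094*(-1769/3)) = (306129/142094)*(-3/1769) = -918387/251364286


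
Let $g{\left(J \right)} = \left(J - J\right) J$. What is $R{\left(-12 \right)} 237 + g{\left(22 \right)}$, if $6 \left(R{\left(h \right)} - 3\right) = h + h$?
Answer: $-237$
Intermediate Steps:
$R{\left(h \right)} = 3 + \frac{h}{3}$ ($R{\left(h \right)} = 3 + \frac{h + h}{6} = 3 + \frac{2 h}{6} = 3 + \frac{h}{3}$)
$g{\left(J \right)} = 0$ ($g{\left(J \right)} = 0 J = 0$)
$R{\left(-12 \right)} 237 + g{\left(22 \right)} = \left(3 + \frac{1}{3} \left(-12\right)\right) 237 + 0 = \left(3 - 4\right) 237 + 0 = \left(-1\right) 237 + 0 = -237 + 0 = -237$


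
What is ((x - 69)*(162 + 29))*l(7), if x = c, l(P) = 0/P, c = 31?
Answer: 0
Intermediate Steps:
l(P) = 0
x = 31
((x - 69)*(162 + 29))*l(7) = ((31 - 69)*(162 + 29))*0 = -38*191*0 = -7258*0 = 0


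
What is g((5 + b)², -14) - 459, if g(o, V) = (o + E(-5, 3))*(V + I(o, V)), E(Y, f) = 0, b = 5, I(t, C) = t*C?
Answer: -141859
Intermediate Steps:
I(t, C) = C*t
g(o, V) = o*(V + V*o) (g(o, V) = (o + 0)*(V + V*o) = o*(V + V*o))
g((5 + b)², -14) - 459 = -14*(5 + 5)²*(1 + (5 + 5)²) - 459 = -14*10²*(1 + 10²) - 459 = -14*100*(1 + 100) - 459 = -14*100*101 - 459 = -141400 - 459 = -141859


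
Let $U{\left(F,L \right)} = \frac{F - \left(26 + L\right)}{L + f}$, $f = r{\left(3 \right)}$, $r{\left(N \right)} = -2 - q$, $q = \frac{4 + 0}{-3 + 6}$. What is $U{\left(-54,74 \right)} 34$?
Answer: $- \frac{3927}{53} \approx -74.094$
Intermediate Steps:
$q = \frac{4}{3} \approx 1.3333$
$r{\left(N \right)} = - \frac{10}{3}$ ($r{\left(N \right)} = -2 - \frac{4}{3} = - \frac{10}{3}$)
$f = - \frac{10}{3} \approx -3.3333$
$U{\left(F,L \right)} = \frac{-26 + F - L}{- \frac{10}{3} + L}$ ($U{\left(F,L \right)} = \frac{F - \left(26 + L\right)}{L - \frac{10}{3}} = \frac{-26 + F - L}{- \frac{10}{3} + L}$)
$U{\left(-54,74 \right)} 34 = \frac{3 \left(-26 - 54 - 74\right)}{-10 + 3 \cdot 74} \cdot 34 = \frac{3 \left(-26 - 54 - 74\right)}{-10 + 222} \cdot 34 = 3 \cdot \frac{1}{212} \left(-154\right) 34 = \left(- \frac{231}{106}\right) 34 = - \frac{3927}{53}$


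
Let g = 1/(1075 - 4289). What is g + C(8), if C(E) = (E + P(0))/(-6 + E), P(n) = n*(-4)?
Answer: 12855/3214 ≈ 3.9997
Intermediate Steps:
g = -1/3214 (g = 1/(-3214) = -1/3214 ≈ -0.00031114)
P(n) = -4*n
C(E) = E/(-6 + E) (C(E) = (E - 4*0)/(-6 + E) = (E + 0)/(-6 + E) = E/(-6 + E))
g + C(8) = -1/3214 + 8/(-6 + 8) = -1/3214 + 8/2 = -1/3214 + 8*(½) = -1/3214 + 4 = 12855/3214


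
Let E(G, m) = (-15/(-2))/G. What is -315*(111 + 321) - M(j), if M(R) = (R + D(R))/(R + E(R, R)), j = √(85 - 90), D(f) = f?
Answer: -136076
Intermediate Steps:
E(G, m) = 15/(2*G) (E(G, m) = (-15*(-½))/G = 15/(2*G))
j = I*√5 (j = √(-5) = I*√5 ≈ 2.2361*I)
M(R) = 2*R/(R + 15/(2*R)) (M(R) = (R + R)/(R + 15/(2*R)) = (2*R)/(R + 15/(2*R)) = 2*R/(R + 15/(2*R)))
-315*(111 + 321) - M(j) = -315*(111 + 321) - 4*(I*√5)²/(15 + 2*(I*√5)²) = -315*432 - 4*(-5)/(15 + 2*(-5)) = -136080 - 4*(-5)/(15 - 10) = -136080 - 4*(-5)/5 = -136080 - 1*(-4) = -136080 + 4 = -136076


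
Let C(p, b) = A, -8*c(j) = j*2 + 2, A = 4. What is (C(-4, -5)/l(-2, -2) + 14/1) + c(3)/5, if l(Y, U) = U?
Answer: 59/5 ≈ 11.800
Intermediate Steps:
c(j) = -¼ - j/4 (c(j) = -(j*2 + 2)/8 = -(2*j + 2)/8 = -(2 + 2*j)/8 = -¼ - j/4)
C(p, b) = 4
(C(-4, -5)/l(-2, -2) + 14/1) + c(3)/5 = (4/(-2) + 14/1) + (-¼ - ¼*3)/5 = (4*(-½) + 14*1) + (-¼ - ¾)*(⅕) = (-2 + 14) - 1*⅕ = 12 - ⅕ = 59/5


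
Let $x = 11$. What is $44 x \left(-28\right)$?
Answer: $-13552$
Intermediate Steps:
$44 x \left(-28\right) = 44 \cdot 11 \left(-28\right) = 484 \left(-28\right) = -13552$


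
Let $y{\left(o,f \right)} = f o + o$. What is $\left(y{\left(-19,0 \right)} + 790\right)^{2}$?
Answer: $594441$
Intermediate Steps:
$y{\left(o,f \right)} = o + f o$
$\left(y{\left(-19,0 \right)} + 790\right)^{2} = \left(- 19 \left(1 + 0\right) + 790\right)^{2} = \left(\left(-19\right) 1 + 790\right)^{2} = \left(-19 + 790\right)^{2} = 771^{2} = 594441$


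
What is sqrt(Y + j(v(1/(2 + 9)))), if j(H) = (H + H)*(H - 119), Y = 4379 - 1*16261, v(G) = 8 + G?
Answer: I*sqrt(1654882)/11 ≈ 116.95*I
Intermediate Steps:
Y = -11882 (Y = 4379 - 16261 = -11882)
j(H) = 2*H*(-119 + H) (j(H) = (2*H)*(-119 + H) = 2*H*(-119 + H))
sqrt(Y + j(v(1/(2 + 9)))) = sqrt(-11882 + 2*(8 + 1/(2 + 9))*(-119 + (8 + 1/(2 + 9)))) = sqrt(-11882 + 2*(8 + 1/11)*(-119 + (8 + 1/11))) = sqrt(-11882 + 2*(89/11)*(-119 + 89/11)) = sqrt(-11882 + 2*(89/11)*(-1220/11)) = sqrt(-11882 - 217160/121) = sqrt(-1654882/121) = I*sqrt(1654882)/11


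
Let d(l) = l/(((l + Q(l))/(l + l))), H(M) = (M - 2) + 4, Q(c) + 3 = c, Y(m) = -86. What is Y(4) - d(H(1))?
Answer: -92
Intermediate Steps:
Q(c) = -3 + c
H(M) = 2 + M (H(M) = (-2 + M) + 4 = 2 + M)
d(l) = 2*l**2/(-3 + 2*l) (d(l) = l/(((l + (-3 + l))/(l + l))) = l/(((-3 + 2*l)/((2*l)))) = l/(((-3 + 2*l)*(1/(2*l)))) = l/(((-3 + 2*l)/(2*l))) = l*(2*l/(-3 + 2*l)) = 2*l**2/(-3 + 2*l))
Y(4) - d(H(1)) = -86 - 2*(2 + 1)**2/(-3 + 2*(2 + 1)) = -86 - 2*3**2/(-3 + 2*3) = -86 - 2*9/(-3 + 6) = -86 - 2*9/3 = -86 - 1*6 = -86 - 6 = -92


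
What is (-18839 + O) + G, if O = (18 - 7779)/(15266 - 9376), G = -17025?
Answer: -211246721/5890 ≈ -35865.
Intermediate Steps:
O = -7761/5890 ≈ -1.3177
(-18839 + O) + G = (-18839 - 7761/5890) - 17025 = -110969471/5890 - 17025 = -211246721/5890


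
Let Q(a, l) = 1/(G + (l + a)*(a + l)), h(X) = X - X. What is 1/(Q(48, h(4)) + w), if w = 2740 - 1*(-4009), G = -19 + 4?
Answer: 2289/15448462 ≈ 0.00014817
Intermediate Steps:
h(X) = 0
G = -15
Q(a, l) = 1/(-15 + (a + l)**2) (Q(a, l) = 1/(-15 + (l + a)*(a + l)) = 1/(-15 + (a + l)*(a + l)) = 1/(-15 + (a + l)**2))
w = 6749 (w = 2740 + 4009 = 6749)
1/(Q(48, h(4)) + w) = 1/(1/(-15 + (48 + 0)**2) + 6749) = 1/(1/(-15 + 48**2) + 6749) = 1/(1/(-15 + 2304) + 6749) = 1/(1/2289 + 6749) = 1/(15448462/2289) = 2289/15448462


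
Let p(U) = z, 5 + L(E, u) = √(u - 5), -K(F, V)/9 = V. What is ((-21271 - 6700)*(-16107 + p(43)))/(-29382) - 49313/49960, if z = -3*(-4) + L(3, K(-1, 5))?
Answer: -135542714401/8842920 + 1685*I*√2/354 ≈ -15328.0 + 6.7315*I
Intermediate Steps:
K(F, V) = -9*V
L(E, u) = -5 + √(-5 + u) (L(E, u) = -5 + √(u - 5) = -5 + √(-5 + u))
z = 7 + 5*I*√2 (z = -3*(-4) + (-5 + √(-5 - 9*5)) = 12 + (-5 + √(-5 - 45)) = 12 + (-5 + √(-50)) = 12 + (-5 + 5*I*√2) = 7 + 5*I*√2 ≈ 7.0 + 7.0711*I)
p(U) = 7 + 5*I*√2
((-21271 - 6700)*(-16107 + p(43)))/(-29382) - 49313/49960 = ((-21271 - 6700)*(-16107 + (7 + 5*I*√2)))/(-29382) - 49313/49960 = -27971*(-16100 + 5*I*√2)*(-1/29382) - 49313*1/49960 = (450333100 - 139855*I*√2)*(-1/29382) - 49313/49960 = (-2712850/177 + 1685*I*√2/354) - 49313/49960 = -135542714401/8842920 + 1685*I*√2/354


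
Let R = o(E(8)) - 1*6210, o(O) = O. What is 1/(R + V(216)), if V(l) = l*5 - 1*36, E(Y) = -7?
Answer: -1/5173 ≈ -0.00019331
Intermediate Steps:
V(l) = -36 + 5*l (V(l) = 5*l - 36 = -36 + 5*l)
R = -6217 (R = -7 - 1*6210 = -7 - 6210 = -6217)
1/(R + V(216)) = 1/(-6217 + (-36 + 5*216)) = 1/(-6217 + (-36 + 1080)) = 1/(-6217 + 1044) = 1/(-5173) = -1/5173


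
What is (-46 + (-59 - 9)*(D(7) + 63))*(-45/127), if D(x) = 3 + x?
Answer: 225450/127 ≈ 1775.2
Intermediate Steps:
(-46 + (-59 - 9)*(D(7) + 63))*(-45/127) = (-46 + (-59 - 9)*((3 + 7) + 63))*(-45/127) = (-46 - 68*(10 + 63))*(-45*1/127) = (-46 - 68*73)*(-45/127) = (-46 - 4964)*(-45/127) = -5010*(-45/127) = 225450/127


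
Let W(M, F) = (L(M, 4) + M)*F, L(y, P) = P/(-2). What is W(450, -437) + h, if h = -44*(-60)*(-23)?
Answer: -256496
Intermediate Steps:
L(y, P) = -P/2 (L(y, P) = P*(-½) = -P/2)
W(M, F) = F*(-2 + M) (W(M, F) = (-½*4 + M)*F = (-2 + M)*F = F*(-2 + M))
h = -60720 (h = 2640*(-23) = -60720)
W(450, -437) + h = -437*(-2 + 450) - 60720 = -437*448 - 60720 = -195776 - 60720 = -256496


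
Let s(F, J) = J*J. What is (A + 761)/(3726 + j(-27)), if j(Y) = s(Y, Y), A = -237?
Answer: 524/4455 ≈ 0.11762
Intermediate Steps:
s(F, J) = J²
j(Y) = Y²
(A + 761)/(3726 + j(-27)) = (-237 + 761)/(3726 + (-27)²) = 524/(3726 + 729) = 524/4455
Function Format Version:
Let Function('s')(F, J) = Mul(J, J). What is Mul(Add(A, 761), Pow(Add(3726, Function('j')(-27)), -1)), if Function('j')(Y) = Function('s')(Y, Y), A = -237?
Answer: Rational(524, 4455) ≈ 0.11762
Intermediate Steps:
Function('s')(F, J) = Pow(J, 2)
Function('j')(Y) = Pow(Y, 2)
Mul(Add(A, 761), Pow(Add(3726, Function('j')(-27)), -1)) = Mul(Add(-237, 761), Pow(Add(3726, Pow(-27, 2)), -1)) = Mul(524, Pow(Add(3726, 729), -1)) = Mul(524, Pow(4455, -1)) = Mul(524, Rational(1, 4455)) = Rational(524, 4455)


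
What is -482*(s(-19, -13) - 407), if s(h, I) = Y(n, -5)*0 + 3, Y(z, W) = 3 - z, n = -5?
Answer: 194728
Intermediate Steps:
s(h, I) = 3 (s(h, I) = (3 - 1*(-5))*0 + 3 = (3 + 5)*0 + 3 = 8*0 + 3 = 0 + 3 = 3)
-482*(s(-19, -13) - 407) = -482*(3 - 407) = -482*(-404) = 194728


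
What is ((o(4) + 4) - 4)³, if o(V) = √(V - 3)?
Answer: 1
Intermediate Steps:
o(V) = √(-3 + V)
((o(4) + 4) - 4)³ = ((√(-3 + 4) + 4) - 4)³ = ((√1 + 4) - 4)³ = ((1 + 4) - 4)³ = (5 - 4)³ = 1³ = 1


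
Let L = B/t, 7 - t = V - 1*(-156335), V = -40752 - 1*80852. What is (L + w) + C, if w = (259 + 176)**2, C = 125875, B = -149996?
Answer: 2735420599/8681 ≈ 3.1510e+5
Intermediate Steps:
V = -121604 (V = -40752 - 80852 = -121604)
w = 189225 (w = 435**2 = 189225)
t = -34724 (t = 7 - (-121604 - 1*(-156335)) = 7 - (-121604 + 156335) = 7 - 1*34731 = 7 - 34731 = -34724)
L = 37499/8681 (L = -149996/(-34724) = -149996*(-1/34724) = 37499/8681 ≈ 4.3197)
(L + w) + C = (37499/8681 + 189225) + 125875 = 1642699724/8681 + 125875 = 2735420599/8681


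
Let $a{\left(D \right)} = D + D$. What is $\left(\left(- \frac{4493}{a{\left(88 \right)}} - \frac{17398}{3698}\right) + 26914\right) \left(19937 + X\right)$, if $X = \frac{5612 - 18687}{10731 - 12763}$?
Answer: $\frac{354538461420129345}{661261568} \approx 5.3615 \cdot 10^{8}$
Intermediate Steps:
$X = \frac{13075}{2032}$ ($X = - \frac{13075}{-2032} = \left(-13075\right) \left(- \frac{1}{2032}\right) = \frac{13075}{2032} \approx 6.4345$)
$a{\left(D \right)} = 2 D$
$\left(\left(- \frac{4493}{a{\left(88 \right)}} - \frac{17398}{3698}\right) + 26914\right) \left(19937 + X\right) = \left(\left(- \frac{4493}{2 \cdot 88} - \frac{17398}{3698}\right) + 26914\right) \left(19937 + \frac{13075}{2032}\right) = \left(\left(- \frac{4493}{176} - \frac{8699}{1849}\right) + 26914\right) \frac{40525059}{2032} = \left(- \frac{9838581}{325424} + 26914\right) \frac{40525059}{2032} = \frac{8748622955}{325424} \cdot \frac{40525059}{2032} = \frac{354538461420129345}{661261568}$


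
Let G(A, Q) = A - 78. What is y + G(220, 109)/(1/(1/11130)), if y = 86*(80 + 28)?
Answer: 51687791/5565 ≈ 9288.0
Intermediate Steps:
G(A, Q) = -78 + A
y = 9288 (y = 86*108 = 9288)
y + G(220, 109)/(1/(1/11130)) = 9288 + (-78 + 220)/(1/(1/11130)) = 9288 + 142/(1/(1/11130)) = 9288 + 142/11130 = 9288 + 142*(1/11130) = 9288 + 71/5565 = 51687791/5565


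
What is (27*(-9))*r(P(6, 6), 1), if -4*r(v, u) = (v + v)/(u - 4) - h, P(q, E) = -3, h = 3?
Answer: -243/4 ≈ -60.750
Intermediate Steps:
r(v, u) = 3/4 - v/(2*(-4 + u)) (r(v, u) = -((v + v)/(u - 4) - 1*3)/4 = -((2*v)/(-4 + u) - 3)/4 = -(2*v/(-4 + u) - 3)/4 = -(-3 + 2*v/(-4 + u))/4 = 3/4 - v/(2*(-4 + u)))
(27*(-9))*r(P(6, 6), 1) = (27*(-9))*((-12 - 2*(-3) + 3*1)/(4*(-4 + 1))) = -243*(-12 + 6 + 3)/(4*(-3)) = -243*(-1)*(-3)/(4*3) = -243*1/4 = -243/4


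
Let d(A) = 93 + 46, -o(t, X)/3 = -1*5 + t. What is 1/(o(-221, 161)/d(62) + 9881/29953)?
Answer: 4163467/21681593 ≈ 0.19203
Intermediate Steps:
o(t, X) = 15 - 3*t (o(t, X) = -3*(-1*5 + t) = -3*(-5 + t) = 15 - 3*t)
d(A) = 139
1/(o(-221, 161)/d(62) + 9881/29953) = 1/((15 - 3*(-221))/139 + 9881/29953) = 1/((15 + 663)*(1/139) + 9881*(1/29953)) = 1/(678*(1/139) + 9881/29953) = 1/(678/139 + 9881/29953) = 1/(21681593/4163467) = 4163467/21681593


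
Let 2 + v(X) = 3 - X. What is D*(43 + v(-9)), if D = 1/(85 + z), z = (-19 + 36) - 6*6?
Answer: 53/66 ≈ 0.80303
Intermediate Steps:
v(X) = 1 - X (v(X) = -2 + (3 - X) = 1 - X)
z = -19 (z = 17 - 1*36 = 17 - 36 = -19)
D = 1/66 (D = 1/(85 - 19) = 1/66 ≈ 0.015152)
D*(43 + v(-9)) = (43 + (1 - 1*(-9)))/66 = (43 + (1 + 9))/66 = (43 + 10)/66 = (1/66)*53 = 53/66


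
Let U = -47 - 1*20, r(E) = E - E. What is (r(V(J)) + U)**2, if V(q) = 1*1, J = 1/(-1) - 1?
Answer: 4489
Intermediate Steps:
J = -2 (J = -1 - 1 = -2)
V(q) = 1
r(E) = 0
U = -67 (U = -47 - 20 = -67)
(r(V(J)) + U)**2 = (0 - 67)**2 = (-67)**2 = 4489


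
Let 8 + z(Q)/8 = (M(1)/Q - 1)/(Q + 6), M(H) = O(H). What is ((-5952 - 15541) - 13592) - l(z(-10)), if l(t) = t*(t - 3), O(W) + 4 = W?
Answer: -979789/25 ≈ -39192.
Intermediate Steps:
O(W) = -4 + W
M(H) = -4 + H
z(Q) = -64 + 8*(-1 - 3/Q)/(6 + Q) (z(Q) = -64 + 8*(((-4 + 1)/Q - 1)/(Q + 6)) = -64 + 8*((-3/Q - 1)/(6 + Q)) = -64 + 8*((-1 - 3/Q)/(6 + Q)) = -64 + 8*(-1 - 3/Q)/(6 + Q))
l(t) = t*(-3 + t)
((-5952 - 15541) - 13592) - l(z(-10)) = ((-5952 - 15541) - 13592) - 8*(-3 - 49*(-10) - 8*(-10)²)/(-10*(6 - 10))*(-3 + 8*(-3 - 49*(-10) - 8*(-10)²)/(-10*(6 - 10))) = (-21493 - 13592) - 8*(-⅒)*(-3 + 490 - 8*100)/(-4)*(-3 + 8*(-⅒)*(-3 + 490 - 8*100)/(-4)) = -35085 - 8*(-⅒)*(-¼)*(-3 + 490 - 800)*(-3 + 8*(-⅒)*(-¼)*(-3 + 490 - 800)) = -35085 - 8*(-⅒)*(-¼)*(-313)*(-3 + 8*(-⅒)*(-¼)*(-313)) = -35085 - (-313)*(-3 - 313/5)/5 = -35085 - (-313)*(-328)/(5*5) = -35085 - 1*102664/25 = -35085 - 102664/25 = -979789/25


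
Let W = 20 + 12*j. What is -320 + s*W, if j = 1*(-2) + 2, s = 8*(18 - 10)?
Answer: 960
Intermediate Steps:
s = 64 (s = 8*8 = 64)
j = 0 (j = -2 + 2 = 0)
W = 20 (W = 20 + 12*0 = 20 + 0 = 20)
-320 + s*W = -320 + 64*20 = -320 + 1280 = 960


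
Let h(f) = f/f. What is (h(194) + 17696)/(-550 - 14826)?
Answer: -17697/15376 ≈ -1.1509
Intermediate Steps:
h(f) = 1
(h(194) + 17696)/(-550 - 14826) = (1 + 17696)/(-550 - 14826) = 17697/(-15376) = 17697*(-1/15376) = -17697/15376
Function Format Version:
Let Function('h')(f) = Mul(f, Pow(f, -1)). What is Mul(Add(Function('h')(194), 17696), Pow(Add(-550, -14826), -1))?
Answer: Rational(-17697, 15376) ≈ -1.1509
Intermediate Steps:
Function('h')(f) = 1
Mul(Add(Function('h')(194), 17696), Pow(Add(-550, -14826), -1)) = Mul(Add(1, 17696), Pow(Add(-550, -14826), -1)) = Mul(17697, Pow(-15376, -1)) = Mul(17697, Rational(-1, 15376)) = Rational(-17697, 15376)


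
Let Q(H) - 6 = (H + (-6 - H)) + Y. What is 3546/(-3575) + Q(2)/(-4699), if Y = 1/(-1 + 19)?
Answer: -299931347/302380650 ≈ -0.99190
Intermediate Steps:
Y = 1/18 ≈ 0.055556
Q(H) = 1/18 (Q(H) = 6 + ((H + (-6 - H)) + 1/18) = 6 + (-6 + 1/18) = 6 - 107/18 = 1/18)
3546/(-3575) + Q(2)/(-4699) = 3546/(-3575) + (1/18)/(-4699) = 3546*(-1/3575) + (1/18)*(-1/4699) = -3546/3575 - 1/84582 = -299931347/302380650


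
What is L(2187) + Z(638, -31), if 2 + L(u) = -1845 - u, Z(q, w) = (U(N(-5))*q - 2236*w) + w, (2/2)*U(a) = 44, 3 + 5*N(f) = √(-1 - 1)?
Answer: 93323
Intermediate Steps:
N(f) = -⅗ + I*√2/5 (N(f) = -⅗ + √(-1 - 1)/5 = -⅗ + √(-2)/5 = -⅗ + (I*√2)/5 = -⅗ + I*√2/5)
U(a) = 44
Z(q, w) = -2235*w + 44*q (Z(q, w) = (44*q - 2236*w) + w = (-2236*w + 44*q) + w = -2235*w + 44*q)
L(u) = -1847 - u (L(u) = -2 + (-1845 - u) = -1847 - u)
L(2187) + Z(638, -31) = (-1847 - 1*2187) + (-2235*(-31) + 44*638) = (-1847 - 2187) + (69285 + 28072) = -4034 + 97357 = 93323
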